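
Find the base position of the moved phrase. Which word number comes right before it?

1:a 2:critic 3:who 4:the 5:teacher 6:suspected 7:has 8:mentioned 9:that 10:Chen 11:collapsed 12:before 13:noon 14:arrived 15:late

6

The displaced element is "a critic" (word 2).
It is linked across 1 clause boundary (Ø).
It functions as the subject of "mentioned", so the gap sits immediately after word 6 ("suspected").
Base order: The teacher suspected that a critic has mentioned that Chen collapsed before noon.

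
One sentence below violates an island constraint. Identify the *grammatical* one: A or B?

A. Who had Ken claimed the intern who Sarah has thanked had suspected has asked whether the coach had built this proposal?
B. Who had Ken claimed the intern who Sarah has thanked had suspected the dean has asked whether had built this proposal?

In B, the wh-phrase is extracted from inside a wh-island (introduced by "whether"), which blocks movement.
In A, the extraction path crosses only that-complement boundaries, which are transparent.
So A is grammatical.

A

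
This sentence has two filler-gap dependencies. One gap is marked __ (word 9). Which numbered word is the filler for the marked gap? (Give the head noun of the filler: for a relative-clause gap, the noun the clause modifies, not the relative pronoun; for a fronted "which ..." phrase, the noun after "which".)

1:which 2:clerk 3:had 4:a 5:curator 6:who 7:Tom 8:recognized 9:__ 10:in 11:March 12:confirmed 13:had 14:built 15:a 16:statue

5

The marked gap is inside the relative clause, the direct object of "recognized".
Its filler is the head noun "curator" (via "who"), at word 5.
(The other dependency links word 2 to a gap after word 12.)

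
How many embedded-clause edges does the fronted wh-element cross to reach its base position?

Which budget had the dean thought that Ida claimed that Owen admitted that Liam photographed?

"which budget" is extracted from the object of "photographed".
Boundaries crossed, outermost first: [that], [that], [that] — 3 in total.

3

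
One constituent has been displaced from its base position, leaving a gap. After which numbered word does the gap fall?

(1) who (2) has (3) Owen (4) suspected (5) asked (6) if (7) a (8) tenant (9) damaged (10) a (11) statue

4

The displaced element is "who" (word 1).
It is linked across 1 clause boundary (Ø).
It functions as the subject of "asked", so the gap sits immediately after word 4 ("suspected").
Base order: Owen has suspected that who asked if a tenant damaged a statue.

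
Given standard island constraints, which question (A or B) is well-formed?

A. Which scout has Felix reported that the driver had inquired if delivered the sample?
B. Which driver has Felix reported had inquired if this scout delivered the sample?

In A, the wh-phrase is extracted from inside a wh-island (introduced by "if"), which blocks movement.
In B, the extraction path crosses only that-complement boundaries, which are transparent.
So B is grammatical.

B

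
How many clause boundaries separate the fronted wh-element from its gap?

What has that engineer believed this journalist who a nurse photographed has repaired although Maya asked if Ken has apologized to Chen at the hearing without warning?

1

"what" is extracted from the object of "repaired".
Boundaries crossed, outermost first: [Ø] — 1 in total.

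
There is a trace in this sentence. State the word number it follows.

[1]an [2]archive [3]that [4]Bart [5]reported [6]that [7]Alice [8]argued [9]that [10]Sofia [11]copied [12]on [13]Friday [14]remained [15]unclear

11

The displaced element is "an archive" (word 2).
It is linked across 2 clause boundaries (that → that).
It functions as the direct object of "copied", so the gap sits immediately after word 11 ("copied").
Base order: Bart reported that Alice argued that Sofia copied an archive on Friday.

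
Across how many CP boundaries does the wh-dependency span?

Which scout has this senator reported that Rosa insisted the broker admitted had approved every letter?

3

"which scout" is extracted from the subject of "approved".
Boundaries crossed, outermost first: [that], [Ø], [Ø] — 3 in total.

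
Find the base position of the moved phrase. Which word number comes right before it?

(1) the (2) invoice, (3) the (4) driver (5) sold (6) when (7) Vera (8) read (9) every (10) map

The displaced element is "the invoice" (word 2).
It functions as the direct object of "sold", so the gap sits immediately after word 5 ("sold").
Base order: The driver sold the invoice when Vera read every map.

5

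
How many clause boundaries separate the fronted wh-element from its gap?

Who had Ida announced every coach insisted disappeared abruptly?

"who" is extracted from the subject of "disappeared".
Boundaries crossed, outermost first: [Ø], [Ø] — 2 in total.

2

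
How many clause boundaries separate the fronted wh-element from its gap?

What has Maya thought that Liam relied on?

"what" is extracted from the PP object of "relied".
Boundaries crossed, outermost first: [that] — 1 in total.

1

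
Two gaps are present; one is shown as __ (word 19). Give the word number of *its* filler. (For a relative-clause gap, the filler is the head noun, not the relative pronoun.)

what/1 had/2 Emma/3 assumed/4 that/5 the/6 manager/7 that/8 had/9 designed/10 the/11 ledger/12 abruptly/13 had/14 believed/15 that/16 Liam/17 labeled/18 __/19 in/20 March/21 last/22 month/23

1

The marked gap is the direct object of "labeled".
Its filler is the fronted wh-phrase "what", at word 1.
(The other dependency links word 7 to a gap after word 8.)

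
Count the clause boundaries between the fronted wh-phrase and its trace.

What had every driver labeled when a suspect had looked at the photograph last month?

0

"what" originates inside the matrix clause — no clause boundary is crossed.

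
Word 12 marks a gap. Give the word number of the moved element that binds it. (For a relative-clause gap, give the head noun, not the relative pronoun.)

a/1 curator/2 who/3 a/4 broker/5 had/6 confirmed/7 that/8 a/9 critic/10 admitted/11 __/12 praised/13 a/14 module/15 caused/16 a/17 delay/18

2

The gap at 12 is the subject of "praised", inside a relative clause.
The relative pronoun is "who" (word 3); it is bound by the head noun immediately before it.
Its filler is the head noun "curator", at word 2.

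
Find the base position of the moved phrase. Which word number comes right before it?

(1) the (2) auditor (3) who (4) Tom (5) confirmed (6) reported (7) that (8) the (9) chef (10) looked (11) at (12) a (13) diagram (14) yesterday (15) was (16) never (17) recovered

5

The displaced element is "the auditor" (word 2).
It is linked across 1 clause boundary (Ø).
It functions as the subject of "reported", so the gap sits immediately after word 5 ("confirmed").
Base order: Tom confirmed that the auditor reported that the chef looked at a diagram yesterday.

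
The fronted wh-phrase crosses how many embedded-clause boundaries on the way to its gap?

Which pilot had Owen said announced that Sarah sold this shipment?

"which pilot" is extracted from the subject of "announced".
Boundaries crossed, outermost first: [Ø] — 1 in total.

1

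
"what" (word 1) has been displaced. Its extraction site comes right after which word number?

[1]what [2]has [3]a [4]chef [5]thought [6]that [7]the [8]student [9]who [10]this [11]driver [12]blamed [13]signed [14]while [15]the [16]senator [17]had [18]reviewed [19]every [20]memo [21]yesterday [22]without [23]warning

The displaced element is "what" (word 1).
It is linked across 1 clause boundary (that).
It functions as the direct object of "signed", so the gap sits immediately after word 13 ("signed").
Base order: A chef has thought that the student who this driver blamed signed what while the senator had reviewed every memo yesterday without warning.

13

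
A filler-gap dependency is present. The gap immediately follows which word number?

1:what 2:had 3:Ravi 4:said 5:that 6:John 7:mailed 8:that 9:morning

The displaced element is "what" (word 1).
It is linked across 1 clause boundary (that).
It functions as the direct object of "mailed", so the gap sits immediately after word 7 ("mailed").
Base order: Ravi had said that John mailed what that morning.

7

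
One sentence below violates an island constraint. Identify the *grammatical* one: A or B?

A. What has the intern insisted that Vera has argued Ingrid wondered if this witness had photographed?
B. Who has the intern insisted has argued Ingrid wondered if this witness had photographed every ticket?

In A, the wh-phrase is extracted from inside a wh-island (introduced by "if"), which blocks movement.
In B, the extraction path crosses only that-complement boundaries, which are transparent.
So B is grammatical.

B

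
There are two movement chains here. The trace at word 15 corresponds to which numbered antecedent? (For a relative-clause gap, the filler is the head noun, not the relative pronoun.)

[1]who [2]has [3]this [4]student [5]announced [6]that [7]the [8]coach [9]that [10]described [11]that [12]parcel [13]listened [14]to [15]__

1

The marked gap is the object of the preposition "to" of "listened".
Its filler is the fronted wh-phrase "who", at word 1.
(The other dependency links word 8 to a gap after word 9.)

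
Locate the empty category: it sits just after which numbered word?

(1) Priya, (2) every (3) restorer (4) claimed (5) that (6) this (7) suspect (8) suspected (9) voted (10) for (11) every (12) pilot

8

The displaced element is "Priya" (word 1).
It is linked across 2 clause boundaries (that → Ø).
It functions as the subject of "voted", so the gap sits immediately after word 8 ("suspected").
Base order: Every restorer claimed that this suspect suspected that Priya voted for every pilot.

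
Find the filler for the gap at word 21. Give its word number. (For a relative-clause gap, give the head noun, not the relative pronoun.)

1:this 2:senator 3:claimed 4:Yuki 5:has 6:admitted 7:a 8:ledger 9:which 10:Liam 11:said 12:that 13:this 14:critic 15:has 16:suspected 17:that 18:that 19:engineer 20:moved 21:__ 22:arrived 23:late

8

The gap at 21 is the object of "moved", inside a relative clause.
The relative pronoun is "which" (word 9); it is bound by the head noun immediately before it.
Its filler is the head noun "ledger", at word 8.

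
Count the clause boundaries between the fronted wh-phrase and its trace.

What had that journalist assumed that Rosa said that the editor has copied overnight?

2

"what" is extracted from the object of "copied".
Boundaries crossed, outermost first: [that], [that] — 2 in total.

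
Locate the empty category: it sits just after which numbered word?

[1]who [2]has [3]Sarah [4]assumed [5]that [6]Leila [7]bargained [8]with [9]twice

The displaced element is "who" (word 1).
It is linked across 1 clause boundary (that).
It functions as the object of the preposition "with" of "bargained", so the gap sits immediately after word 8 ("with").
Base order: Sarah has assumed that Leila bargained with who twice.

8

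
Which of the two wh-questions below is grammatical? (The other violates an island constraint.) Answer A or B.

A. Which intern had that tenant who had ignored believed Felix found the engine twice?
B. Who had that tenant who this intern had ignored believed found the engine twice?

B

In A, the wh-phrase is extracted from inside a complex-NP island (relative clause) (introduced by "who"), which blocks movement.
In B, the extraction path crosses only that-complement boundaries, which are transparent.
So B is grammatical.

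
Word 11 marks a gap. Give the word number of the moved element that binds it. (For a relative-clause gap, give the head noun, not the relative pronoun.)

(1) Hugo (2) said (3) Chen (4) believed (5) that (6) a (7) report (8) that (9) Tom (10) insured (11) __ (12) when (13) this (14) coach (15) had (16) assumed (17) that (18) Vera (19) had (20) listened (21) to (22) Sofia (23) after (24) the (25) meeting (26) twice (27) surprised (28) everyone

The gap at 11 is the object of "insured", inside a relative clause.
The relative pronoun is "that" (word 8); it is bound by the head noun immediately before it.
Its filler is the head noun "report", at word 7.

7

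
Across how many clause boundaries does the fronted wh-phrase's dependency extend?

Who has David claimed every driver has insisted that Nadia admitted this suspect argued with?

"who" is extracted from the PP object of "argued".
Boundaries crossed, outermost first: [Ø], [that], [Ø] — 3 in total.

3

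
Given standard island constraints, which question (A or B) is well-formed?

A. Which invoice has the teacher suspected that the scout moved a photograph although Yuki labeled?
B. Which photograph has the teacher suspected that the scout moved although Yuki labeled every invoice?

In A, the wh-phrase is extracted from inside an adjunct island (introduced by "although"), which blocks movement.
In B, the extraction path crosses only that-complement boundaries, which are transparent.
So B is grammatical.

B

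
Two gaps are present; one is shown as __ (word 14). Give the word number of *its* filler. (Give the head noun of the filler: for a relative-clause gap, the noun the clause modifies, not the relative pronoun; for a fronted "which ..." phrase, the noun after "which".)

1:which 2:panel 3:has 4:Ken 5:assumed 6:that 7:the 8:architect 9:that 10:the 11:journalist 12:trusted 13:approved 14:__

The marked gap is the direct object of "approved".
Its filler is the fronted wh-phrase "which panel", at word 2.
(The other dependency links word 8 to a gap after word 12.)

2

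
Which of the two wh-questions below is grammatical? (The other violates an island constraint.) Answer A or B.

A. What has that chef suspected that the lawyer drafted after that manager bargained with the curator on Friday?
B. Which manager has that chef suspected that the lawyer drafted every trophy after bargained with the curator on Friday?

A

In B, the wh-phrase is extracted from inside an adjunct island (introduced by "after"), which blocks movement.
In A, the extraction path crosses only that-complement boundaries, which are transparent.
So A is grammatical.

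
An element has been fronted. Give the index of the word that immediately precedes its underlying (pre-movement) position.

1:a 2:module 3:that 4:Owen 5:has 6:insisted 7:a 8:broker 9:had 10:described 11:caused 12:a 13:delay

10

The displaced element is "a module" (word 2).
It is linked across 1 clause boundary (Ø).
It functions as the direct object of "described", so the gap sits immediately after word 10 ("described").
Base order: Owen has insisted a broker had described a module.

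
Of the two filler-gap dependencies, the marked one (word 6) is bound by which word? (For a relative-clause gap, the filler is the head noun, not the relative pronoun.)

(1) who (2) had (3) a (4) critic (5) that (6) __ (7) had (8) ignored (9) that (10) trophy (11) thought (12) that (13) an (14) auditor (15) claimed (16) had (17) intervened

4

The marked gap is inside the relative clause, the subject of "ignored".
Its filler is the head noun "critic" (via "that"), at word 4.
(The other dependency links word 1 to a gap after word 15.)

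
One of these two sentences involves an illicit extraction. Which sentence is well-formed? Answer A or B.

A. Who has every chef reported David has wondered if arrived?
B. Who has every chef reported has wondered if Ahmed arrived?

In A, the wh-phrase is extracted from inside a wh-island (introduced by "if"), which blocks movement.
In B, the extraction path crosses only that-complement boundaries, which are transparent.
So B is grammatical.

B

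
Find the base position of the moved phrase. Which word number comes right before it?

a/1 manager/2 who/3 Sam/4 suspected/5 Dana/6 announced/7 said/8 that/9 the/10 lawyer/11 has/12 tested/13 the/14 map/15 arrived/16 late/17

7

The displaced element is "a manager" (word 2).
It is linked across 2 clause boundaries (Ø → Ø).
It functions as the subject of "said", so the gap sits immediately after word 7 ("announced").
Base order: Sam suspected Dana announced that a manager said that the lawyer has tested the map.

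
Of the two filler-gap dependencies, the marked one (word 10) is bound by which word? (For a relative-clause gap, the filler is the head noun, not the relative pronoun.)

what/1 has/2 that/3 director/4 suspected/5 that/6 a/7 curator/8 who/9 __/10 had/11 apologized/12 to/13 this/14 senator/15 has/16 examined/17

The marked gap is inside the relative clause, the subject of "apologized".
Its filler is the head noun "curator" (via "who"), at word 8.
(The other dependency links word 1 to a gap after word 17.)

8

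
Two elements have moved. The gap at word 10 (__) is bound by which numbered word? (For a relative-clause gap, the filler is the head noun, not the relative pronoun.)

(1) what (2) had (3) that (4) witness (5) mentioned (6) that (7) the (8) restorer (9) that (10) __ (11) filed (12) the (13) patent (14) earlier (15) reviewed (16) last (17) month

8

The marked gap is inside the relative clause, the subject of "filed".
Its filler is the head noun "restorer" (via "that"), at word 8.
(The other dependency links word 1 to a gap after word 15.)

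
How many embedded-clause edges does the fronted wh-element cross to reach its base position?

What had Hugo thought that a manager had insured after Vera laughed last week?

1

"what" is extracted from the object of "insured".
Boundaries crossed, outermost first: [that] — 1 in total.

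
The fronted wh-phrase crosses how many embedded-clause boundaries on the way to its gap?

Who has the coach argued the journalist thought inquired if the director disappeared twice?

2

"who" is extracted from the subject of "inquired".
Boundaries crossed, outermost first: [Ø], [Ø] — 2 in total.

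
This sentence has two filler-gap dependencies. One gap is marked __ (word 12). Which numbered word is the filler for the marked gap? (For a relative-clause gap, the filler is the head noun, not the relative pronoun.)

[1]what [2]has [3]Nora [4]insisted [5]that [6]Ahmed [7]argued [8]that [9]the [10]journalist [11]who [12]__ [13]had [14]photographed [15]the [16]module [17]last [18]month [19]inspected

10

The marked gap is inside the relative clause, the subject of "photographed".
Its filler is the head noun "journalist" (via "who"), at word 10.
(The other dependency links word 1 to a gap after word 19.)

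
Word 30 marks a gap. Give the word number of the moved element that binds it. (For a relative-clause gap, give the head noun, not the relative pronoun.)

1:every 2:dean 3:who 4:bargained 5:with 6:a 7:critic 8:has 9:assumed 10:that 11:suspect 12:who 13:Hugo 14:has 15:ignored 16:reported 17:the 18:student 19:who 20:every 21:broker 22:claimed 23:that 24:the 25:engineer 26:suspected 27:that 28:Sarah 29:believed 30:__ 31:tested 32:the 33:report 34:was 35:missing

The gap at 30 is the subject of "tested", inside a relative clause.
The relative pronoun is "who" (word 19); it is bound by the head noun immediately before it.
Its filler is the head noun "student", at word 18.

18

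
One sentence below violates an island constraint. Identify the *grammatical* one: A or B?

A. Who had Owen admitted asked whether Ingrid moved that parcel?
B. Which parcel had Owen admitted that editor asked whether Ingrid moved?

In B, the wh-phrase is extracted from inside a wh-island (introduced by "whether"), which blocks movement.
In A, the extraction path crosses only that-complement boundaries, which are transparent.
So A is grammatical.

A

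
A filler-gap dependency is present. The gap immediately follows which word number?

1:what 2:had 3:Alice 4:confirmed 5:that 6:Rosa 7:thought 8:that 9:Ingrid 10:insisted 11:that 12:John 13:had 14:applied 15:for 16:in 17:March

The displaced element is "what" (word 1).
It is linked across 3 clause boundaries (that → that → that).
It functions as the object of the preposition "for" of "applied", so the gap sits immediately after word 15 ("for").
Base order: Alice had confirmed that Rosa thought that Ingrid insisted that John had applied for what in March.

15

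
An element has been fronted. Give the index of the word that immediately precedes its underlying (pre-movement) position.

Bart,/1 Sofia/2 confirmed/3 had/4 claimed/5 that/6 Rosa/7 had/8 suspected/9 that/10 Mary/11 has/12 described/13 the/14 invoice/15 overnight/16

3

The displaced element is "Bart" (word 1).
It is linked across 1 clause boundary (Ø).
It functions as the subject of "claimed", so the gap sits immediately after word 3 ("confirmed").
Base order: Sofia confirmed that Bart had claimed that Rosa had suspected that Mary has described the invoice overnight.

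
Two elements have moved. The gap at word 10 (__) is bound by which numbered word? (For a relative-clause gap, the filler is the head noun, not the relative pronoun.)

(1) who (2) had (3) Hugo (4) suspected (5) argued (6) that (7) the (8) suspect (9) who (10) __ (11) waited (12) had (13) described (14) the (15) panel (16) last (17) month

8

The marked gap is inside the relative clause, the subject of "waited".
Its filler is the head noun "suspect" (via "who"), at word 8.
(The other dependency links word 1 to a gap after word 4.)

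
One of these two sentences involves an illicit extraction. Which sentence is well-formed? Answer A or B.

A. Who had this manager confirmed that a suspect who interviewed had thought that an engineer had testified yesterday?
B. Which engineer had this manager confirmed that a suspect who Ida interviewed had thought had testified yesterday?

B

In A, the wh-phrase is extracted from inside a complex-NP island (relative clause) (introduced by "who"), which blocks movement.
In B, the extraction path crosses only that-complement boundaries, which are transparent.
So B is grammatical.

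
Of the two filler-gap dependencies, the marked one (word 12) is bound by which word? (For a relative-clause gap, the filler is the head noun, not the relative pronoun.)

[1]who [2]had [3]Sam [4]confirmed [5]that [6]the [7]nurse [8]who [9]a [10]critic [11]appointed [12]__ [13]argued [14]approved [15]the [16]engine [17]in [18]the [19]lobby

The marked gap is inside the relative clause, the direct object of "appointed".
Its filler is the head noun "nurse" (via "who"), at word 7.
(The other dependency links word 1 to a gap after word 13.)

7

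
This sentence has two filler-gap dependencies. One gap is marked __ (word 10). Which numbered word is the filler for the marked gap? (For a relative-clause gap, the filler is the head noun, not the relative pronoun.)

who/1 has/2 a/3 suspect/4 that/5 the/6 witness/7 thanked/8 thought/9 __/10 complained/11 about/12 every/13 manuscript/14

The marked gap is the subject of "complained".
Its filler is the fronted wh-phrase "who", at word 1.
(The other dependency links word 4 to a gap after word 8.)

1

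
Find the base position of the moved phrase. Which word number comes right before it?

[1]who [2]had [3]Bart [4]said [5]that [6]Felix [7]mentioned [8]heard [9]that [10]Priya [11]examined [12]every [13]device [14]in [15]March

7

The displaced element is "who" (word 1).
It is linked across 2 clause boundaries (that → Ø).
It functions as the subject of "heard", so the gap sits immediately after word 7 ("mentioned").
Base order: Bart had said that Felix mentioned that who heard that Priya examined every device in March.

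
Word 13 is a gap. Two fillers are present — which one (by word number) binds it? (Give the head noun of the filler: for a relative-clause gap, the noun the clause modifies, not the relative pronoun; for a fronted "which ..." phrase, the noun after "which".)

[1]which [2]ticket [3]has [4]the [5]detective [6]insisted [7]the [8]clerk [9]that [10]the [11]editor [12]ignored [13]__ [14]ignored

The marked gap is inside the relative clause, the direct object of "ignored".
Its filler is the head noun "clerk" (via "that"), at word 8.
(The other dependency links word 2 to a gap after word 14.)

8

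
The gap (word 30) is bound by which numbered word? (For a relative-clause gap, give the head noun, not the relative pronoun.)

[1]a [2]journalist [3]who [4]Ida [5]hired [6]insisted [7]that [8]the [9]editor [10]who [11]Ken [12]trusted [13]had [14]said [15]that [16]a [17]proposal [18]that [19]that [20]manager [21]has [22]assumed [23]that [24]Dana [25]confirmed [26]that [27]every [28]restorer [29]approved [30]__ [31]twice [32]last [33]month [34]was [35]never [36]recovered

The gap at 30 is the object of "approved", inside a relative clause.
The relative pronoun is "that" (word 18); it is bound by the head noun immediately before it.
Its filler is the head noun "proposal", at word 17.

17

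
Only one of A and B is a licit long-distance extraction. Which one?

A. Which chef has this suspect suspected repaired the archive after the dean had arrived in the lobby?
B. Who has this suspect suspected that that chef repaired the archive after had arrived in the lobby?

A

In B, the wh-phrase is extracted from inside an adjunct island (introduced by "after"), which blocks movement.
In A, the extraction path crosses only that-complement boundaries, which are transparent.
So A is grammatical.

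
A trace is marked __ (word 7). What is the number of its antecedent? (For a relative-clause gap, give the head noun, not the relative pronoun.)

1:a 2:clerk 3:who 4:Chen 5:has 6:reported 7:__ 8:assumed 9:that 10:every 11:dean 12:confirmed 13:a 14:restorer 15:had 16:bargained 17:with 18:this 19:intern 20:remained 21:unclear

2

The gap at 7 is the subject of "assumed", inside a relative clause.
The relative pronoun is "who" (word 3); it is bound by the head noun immediately before it.
Its filler is the head noun "clerk", at word 2.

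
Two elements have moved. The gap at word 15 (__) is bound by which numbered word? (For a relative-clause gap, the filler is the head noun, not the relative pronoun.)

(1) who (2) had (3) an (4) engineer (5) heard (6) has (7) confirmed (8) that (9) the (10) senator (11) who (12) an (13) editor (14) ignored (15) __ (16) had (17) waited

The marked gap is inside the relative clause, the direct object of "ignored".
Its filler is the head noun "senator" (via "who"), at word 10.
(The other dependency links word 1 to a gap after word 5.)

10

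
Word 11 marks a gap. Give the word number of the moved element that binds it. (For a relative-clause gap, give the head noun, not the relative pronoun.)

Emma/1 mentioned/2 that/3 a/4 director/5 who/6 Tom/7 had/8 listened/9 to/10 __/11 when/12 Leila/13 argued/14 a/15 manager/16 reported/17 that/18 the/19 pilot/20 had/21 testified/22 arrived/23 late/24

5

The gap at 11 is the prepositional object of "listened", inside a relative clause.
The relative pronoun is "who" (word 6); it is bound by the head noun immediately before it.
Its filler is the head noun "director", at word 5.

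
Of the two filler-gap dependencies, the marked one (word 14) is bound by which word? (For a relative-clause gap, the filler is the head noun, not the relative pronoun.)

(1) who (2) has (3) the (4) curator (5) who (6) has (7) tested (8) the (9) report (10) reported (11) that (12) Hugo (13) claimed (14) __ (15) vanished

The marked gap is the subject of "vanished".
Its filler is the fronted wh-phrase "who", at word 1.
(The other dependency links word 4 to a gap after word 5.)

1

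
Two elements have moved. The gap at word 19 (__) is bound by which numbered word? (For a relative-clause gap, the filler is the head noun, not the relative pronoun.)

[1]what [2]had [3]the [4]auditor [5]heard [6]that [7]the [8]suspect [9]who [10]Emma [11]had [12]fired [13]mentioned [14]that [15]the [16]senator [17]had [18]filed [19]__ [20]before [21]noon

1

The marked gap is the direct object of "filed".
Its filler is the fronted wh-phrase "what", at word 1.
(The other dependency links word 8 to a gap after word 12.)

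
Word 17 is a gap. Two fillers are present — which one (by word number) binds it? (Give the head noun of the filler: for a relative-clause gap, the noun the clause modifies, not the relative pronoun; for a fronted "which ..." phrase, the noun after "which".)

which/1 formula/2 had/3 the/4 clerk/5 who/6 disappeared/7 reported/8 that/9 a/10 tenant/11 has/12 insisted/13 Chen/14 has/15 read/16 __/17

The marked gap is the direct object of "read".
Its filler is the fronted wh-phrase "which formula", at word 2.
(The other dependency links word 5 to a gap after word 6.)

2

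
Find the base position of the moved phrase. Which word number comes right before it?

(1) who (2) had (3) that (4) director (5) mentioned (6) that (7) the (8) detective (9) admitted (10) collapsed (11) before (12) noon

9

The displaced element is "who" (word 1).
It is linked across 2 clause boundaries (that → Ø).
It functions as the subject of "collapsed", so the gap sits immediately after word 9 ("admitted").
Base order: That director had mentioned that the detective admitted who collapsed before noon.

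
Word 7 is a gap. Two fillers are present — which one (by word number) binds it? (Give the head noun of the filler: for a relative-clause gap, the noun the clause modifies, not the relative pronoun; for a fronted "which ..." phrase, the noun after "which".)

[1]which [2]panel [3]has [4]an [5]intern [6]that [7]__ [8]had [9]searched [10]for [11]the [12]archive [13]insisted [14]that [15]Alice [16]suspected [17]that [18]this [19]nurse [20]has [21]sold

5

The marked gap is inside the relative clause, the subject of "searched".
Its filler is the head noun "intern" (via "that"), at word 5.
(The other dependency links word 2 to a gap after word 21.)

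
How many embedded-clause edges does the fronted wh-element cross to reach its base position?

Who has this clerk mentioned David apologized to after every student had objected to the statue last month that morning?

1

"who" is extracted from the PP object of "apologized".
Boundaries crossed, outermost first: [Ø] — 1 in total.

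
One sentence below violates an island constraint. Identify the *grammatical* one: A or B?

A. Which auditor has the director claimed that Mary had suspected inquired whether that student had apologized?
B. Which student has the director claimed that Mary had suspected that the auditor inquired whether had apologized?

A

In B, the wh-phrase is extracted from inside a wh-island (introduced by "whether"), which blocks movement.
In A, the extraction path crosses only that-complement boundaries, which are transparent.
So A is grammatical.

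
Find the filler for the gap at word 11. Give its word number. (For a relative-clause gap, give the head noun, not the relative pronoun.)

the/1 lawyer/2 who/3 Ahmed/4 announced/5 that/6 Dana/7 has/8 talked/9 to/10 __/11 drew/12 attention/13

2

The gap at 11 is the prepositional object of "talked", inside a relative clause.
The relative pronoun is "who" (word 3); it is bound by the head noun immediately before it.
Its filler is the head noun "lawyer", at word 2.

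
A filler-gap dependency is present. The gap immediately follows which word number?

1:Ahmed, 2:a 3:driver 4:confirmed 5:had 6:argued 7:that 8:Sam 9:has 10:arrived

The displaced element is "Ahmed" (word 1).
It is linked across 1 clause boundary (Ø).
It functions as the subject of "argued", so the gap sits immediately after word 4 ("confirmed").
Base order: A driver confirmed that Ahmed had argued that Sam has arrived.

4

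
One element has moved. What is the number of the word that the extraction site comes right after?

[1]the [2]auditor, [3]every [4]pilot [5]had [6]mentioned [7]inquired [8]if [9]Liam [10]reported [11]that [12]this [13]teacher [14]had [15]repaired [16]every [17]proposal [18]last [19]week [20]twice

6

The displaced element is "the auditor" (word 2).
It is linked across 1 clause boundary (Ø).
It functions as the subject of "inquired", so the gap sits immediately after word 6 ("mentioned").
Base order: Every pilot had mentioned that the auditor inquired if Liam reported that this teacher had repaired every proposal last week twice.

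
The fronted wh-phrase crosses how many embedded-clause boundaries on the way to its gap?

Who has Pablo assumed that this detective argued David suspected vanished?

3

"who" is extracted from the subject of "vanished".
Boundaries crossed, outermost first: [that], [Ø], [Ø] — 3 in total.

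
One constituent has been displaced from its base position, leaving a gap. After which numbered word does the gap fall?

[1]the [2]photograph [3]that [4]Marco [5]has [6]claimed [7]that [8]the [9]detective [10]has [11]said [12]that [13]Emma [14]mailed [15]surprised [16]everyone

14

The displaced element is "the photograph" (word 2).
It is linked across 2 clause boundaries (that → that).
It functions as the direct object of "mailed", so the gap sits immediately after word 14 ("mailed").
Base order: Marco has claimed that the detective has said that Emma mailed the photograph.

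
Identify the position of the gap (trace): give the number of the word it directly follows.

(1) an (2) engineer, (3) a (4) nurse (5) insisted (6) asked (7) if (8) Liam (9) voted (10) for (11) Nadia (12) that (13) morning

The displaced element is "an engineer" (word 2).
It is linked across 1 clause boundary (Ø).
It functions as the subject of "asked", so the gap sits immediately after word 5 ("insisted").
Base order: A nurse insisted that an engineer asked if Liam voted for Nadia that morning.

5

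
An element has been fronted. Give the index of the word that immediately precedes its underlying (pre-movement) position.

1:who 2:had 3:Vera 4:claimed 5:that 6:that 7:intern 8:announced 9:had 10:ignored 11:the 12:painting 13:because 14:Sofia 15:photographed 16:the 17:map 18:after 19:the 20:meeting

8

The displaced element is "who" (word 1).
It is linked across 2 clause boundaries (that → Ø).
It functions as the subject of "ignored", so the gap sits immediately after word 8 ("announced").
Base order: Vera had claimed that that intern announced that who had ignored the painting because Sofia photographed the map after the meeting.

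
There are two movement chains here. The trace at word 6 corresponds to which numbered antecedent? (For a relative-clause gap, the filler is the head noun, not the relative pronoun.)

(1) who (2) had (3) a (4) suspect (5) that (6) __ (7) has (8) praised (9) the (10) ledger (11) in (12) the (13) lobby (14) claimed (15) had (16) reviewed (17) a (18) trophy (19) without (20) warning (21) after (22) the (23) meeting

4

The marked gap is inside the relative clause, the subject of "praised".
Its filler is the head noun "suspect" (via "that"), at word 4.
(The other dependency links word 1 to a gap after word 14.)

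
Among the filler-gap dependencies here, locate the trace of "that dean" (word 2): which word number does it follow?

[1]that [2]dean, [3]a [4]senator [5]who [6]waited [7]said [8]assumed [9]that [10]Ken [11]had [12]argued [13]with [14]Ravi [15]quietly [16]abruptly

7

The displaced element is "that dean" (word 2).
It is linked across 1 clause boundary (Ø).
It functions as the subject of "assumed", so the gap sits immediately after word 7 ("said").
Base order: A senator who waited said that that dean assumed that Ken had argued with Ravi quietly abruptly.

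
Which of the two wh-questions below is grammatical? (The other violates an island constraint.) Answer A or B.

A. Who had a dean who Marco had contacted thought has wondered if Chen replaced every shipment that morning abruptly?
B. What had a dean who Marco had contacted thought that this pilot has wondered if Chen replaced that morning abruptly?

In B, the wh-phrase is extracted from inside a wh-island (introduced by "if"), which blocks movement.
In A, the extraction path crosses only that-complement boundaries, which are transparent.
So A is grammatical.

A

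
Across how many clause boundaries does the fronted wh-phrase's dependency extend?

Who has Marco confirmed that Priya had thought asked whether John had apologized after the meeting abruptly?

"who" is extracted from the subject of "asked".
Boundaries crossed, outermost first: [that], [Ø] — 2 in total.

2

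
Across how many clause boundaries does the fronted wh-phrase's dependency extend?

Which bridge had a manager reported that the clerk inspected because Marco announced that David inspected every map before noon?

1

"which bridge" is extracted from the object of "inspected".
Boundaries crossed, outermost first: [that] — 1 in total.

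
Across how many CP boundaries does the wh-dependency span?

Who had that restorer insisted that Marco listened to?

1

"who" is extracted from the PP object of "listened".
Boundaries crossed, outermost first: [that] — 1 in total.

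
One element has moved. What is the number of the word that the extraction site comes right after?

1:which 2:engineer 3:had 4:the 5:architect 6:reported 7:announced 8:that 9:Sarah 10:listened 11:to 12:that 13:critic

6

The displaced element is "which engineer" (word 2).
It is linked across 1 clause boundary (Ø).
It functions as the subject of "announced", so the gap sits immediately after word 6 ("reported").
Base order: The architect had reported that which engineer announced that Sarah listened to that critic.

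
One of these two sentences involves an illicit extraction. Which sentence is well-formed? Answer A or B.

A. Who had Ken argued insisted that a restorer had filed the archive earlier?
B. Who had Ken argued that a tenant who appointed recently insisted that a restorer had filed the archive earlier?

A

In B, the wh-phrase is extracted from inside a complex-NP island (relative clause) (introduced by "who"), which blocks movement.
In A, the extraction path crosses only that-complement boundaries, which are transparent.
So A is grammatical.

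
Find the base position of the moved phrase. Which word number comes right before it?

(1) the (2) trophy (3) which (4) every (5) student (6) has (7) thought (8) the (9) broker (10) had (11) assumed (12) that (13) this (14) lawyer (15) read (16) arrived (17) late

15

The displaced element is "the trophy" (word 2).
It is linked across 2 clause boundaries (Ø → that).
It functions as the direct object of "read", so the gap sits immediately after word 15 ("read").
Base order: Every student has thought the broker had assumed that this lawyer read the trophy.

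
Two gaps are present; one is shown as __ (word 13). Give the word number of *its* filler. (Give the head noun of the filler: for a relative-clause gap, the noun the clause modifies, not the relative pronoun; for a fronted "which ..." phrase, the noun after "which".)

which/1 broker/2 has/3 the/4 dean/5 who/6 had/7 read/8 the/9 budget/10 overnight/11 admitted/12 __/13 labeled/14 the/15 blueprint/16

The marked gap is the subject of "labeled".
Its filler is the fronted wh-phrase "which broker", at word 2.
(The other dependency links word 5 to a gap after word 6.)

2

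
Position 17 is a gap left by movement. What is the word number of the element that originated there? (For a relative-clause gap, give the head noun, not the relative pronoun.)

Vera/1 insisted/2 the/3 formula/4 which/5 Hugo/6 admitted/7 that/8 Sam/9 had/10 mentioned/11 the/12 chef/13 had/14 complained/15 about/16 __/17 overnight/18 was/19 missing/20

4

The gap at 17 is the prepositional object of "complained", inside a relative clause.
The relative pronoun is "which" (word 5); it is bound by the head noun immediately before it.
Its filler is the head noun "formula", at word 4.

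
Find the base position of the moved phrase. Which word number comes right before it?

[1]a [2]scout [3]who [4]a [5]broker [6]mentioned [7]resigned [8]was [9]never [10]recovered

The displaced element is "a scout" (word 2).
It is linked across 1 clause boundary (Ø).
It functions as the subject of "resigned", so the gap sits immediately after word 6 ("mentioned").
Base order: A broker mentioned that a scout resigned.

6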